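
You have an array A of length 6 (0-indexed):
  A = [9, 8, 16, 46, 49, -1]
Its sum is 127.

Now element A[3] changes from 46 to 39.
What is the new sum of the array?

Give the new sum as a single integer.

Old value at index 3: 46
New value at index 3: 39
Delta = 39 - 46 = -7
New sum = old_sum + delta = 127 + (-7) = 120

Answer: 120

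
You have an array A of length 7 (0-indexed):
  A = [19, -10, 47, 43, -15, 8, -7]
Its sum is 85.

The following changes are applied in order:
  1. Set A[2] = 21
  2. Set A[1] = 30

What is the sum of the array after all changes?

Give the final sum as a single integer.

Answer: 99

Derivation:
Initial sum: 85
Change 1: A[2] 47 -> 21, delta = -26, sum = 59
Change 2: A[1] -10 -> 30, delta = 40, sum = 99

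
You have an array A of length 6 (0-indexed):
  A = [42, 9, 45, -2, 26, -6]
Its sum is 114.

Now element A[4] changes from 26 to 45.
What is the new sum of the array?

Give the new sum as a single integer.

Answer: 133

Derivation:
Old value at index 4: 26
New value at index 4: 45
Delta = 45 - 26 = 19
New sum = old_sum + delta = 114 + (19) = 133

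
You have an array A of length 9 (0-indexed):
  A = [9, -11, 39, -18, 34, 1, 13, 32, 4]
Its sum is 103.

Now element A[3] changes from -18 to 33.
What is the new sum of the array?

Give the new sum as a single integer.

Old value at index 3: -18
New value at index 3: 33
Delta = 33 - -18 = 51
New sum = old_sum + delta = 103 + (51) = 154

Answer: 154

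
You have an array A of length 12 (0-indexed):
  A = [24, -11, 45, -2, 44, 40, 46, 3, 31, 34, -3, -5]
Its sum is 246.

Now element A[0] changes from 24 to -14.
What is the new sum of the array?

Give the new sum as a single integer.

Old value at index 0: 24
New value at index 0: -14
Delta = -14 - 24 = -38
New sum = old_sum + delta = 246 + (-38) = 208

Answer: 208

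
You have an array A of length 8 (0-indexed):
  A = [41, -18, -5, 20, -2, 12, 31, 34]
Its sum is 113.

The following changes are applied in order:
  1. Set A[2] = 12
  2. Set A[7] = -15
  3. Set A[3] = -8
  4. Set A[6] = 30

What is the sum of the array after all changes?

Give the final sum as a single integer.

Initial sum: 113
Change 1: A[2] -5 -> 12, delta = 17, sum = 130
Change 2: A[7] 34 -> -15, delta = -49, sum = 81
Change 3: A[3] 20 -> -8, delta = -28, sum = 53
Change 4: A[6] 31 -> 30, delta = -1, sum = 52

Answer: 52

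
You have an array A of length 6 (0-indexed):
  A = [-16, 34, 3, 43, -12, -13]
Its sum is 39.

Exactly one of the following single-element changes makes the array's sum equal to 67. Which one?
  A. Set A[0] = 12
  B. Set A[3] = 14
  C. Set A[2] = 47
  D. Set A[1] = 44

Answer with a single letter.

Option A: A[0] -16->12, delta=28, new_sum=39+(28)=67 <-- matches target
Option B: A[3] 43->14, delta=-29, new_sum=39+(-29)=10
Option C: A[2] 3->47, delta=44, new_sum=39+(44)=83
Option D: A[1] 34->44, delta=10, new_sum=39+(10)=49

Answer: A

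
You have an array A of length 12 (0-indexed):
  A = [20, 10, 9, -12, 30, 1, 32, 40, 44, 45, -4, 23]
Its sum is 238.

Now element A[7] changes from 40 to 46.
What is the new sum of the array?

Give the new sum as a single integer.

Old value at index 7: 40
New value at index 7: 46
Delta = 46 - 40 = 6
New sum = old_sum + delta = 238 + (6) = 244

Answer: 244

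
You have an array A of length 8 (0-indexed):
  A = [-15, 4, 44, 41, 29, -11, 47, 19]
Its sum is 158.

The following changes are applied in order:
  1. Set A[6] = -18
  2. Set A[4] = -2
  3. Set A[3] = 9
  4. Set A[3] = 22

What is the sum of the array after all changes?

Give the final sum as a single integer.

Initial sum: 158
Change 1: A[6] 47 -> -18, delta = -65, sum = 93
Change 2: A[4] 29 -> -2, delta = -31, sum = 62
Change 3: A[3] 41 -> 9, delta = -32, sum = 30
Change 4: A[3] 9 -> 22, delta = 13, sum = 43

Answer: 43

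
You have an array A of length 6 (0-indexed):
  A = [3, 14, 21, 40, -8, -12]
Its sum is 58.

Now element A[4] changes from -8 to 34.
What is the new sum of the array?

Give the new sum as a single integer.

Old value at index 4: -8
New value at index 4: 34
Delta = 34 - -8 = 42
New sum = old_sum + delta = 58 + (42) = 100

Answer: 100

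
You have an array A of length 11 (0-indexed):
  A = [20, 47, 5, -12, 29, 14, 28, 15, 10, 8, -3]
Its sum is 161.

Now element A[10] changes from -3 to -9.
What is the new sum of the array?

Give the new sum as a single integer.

Answer: 155

Derivation:
Old value at index 10: -3
New value at index 10: -9
Delta = -9 - -3 = -6
New sum = old_sum + delta = 161 + (-6) = 155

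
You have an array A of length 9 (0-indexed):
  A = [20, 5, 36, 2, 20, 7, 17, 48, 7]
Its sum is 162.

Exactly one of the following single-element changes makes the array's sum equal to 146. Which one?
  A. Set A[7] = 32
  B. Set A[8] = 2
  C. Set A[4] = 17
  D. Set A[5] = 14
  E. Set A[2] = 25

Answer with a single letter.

Option A: A[7] 48->32, delta=-16, new_sum=162+(-16)=146 <-- matches target
Option B: A[8] 7->2, delta=-5, new_sum=162+(-5)=157
Option C: A[4] 20->17, delta=-3, new_sum=162+(-3)=159
Option D: A[5] 7->14, delta=7, new_sum=162+(7)=169
Option E: A[2] 36->25, delta=-11, new_sum=162+(-11)=151

Answer: A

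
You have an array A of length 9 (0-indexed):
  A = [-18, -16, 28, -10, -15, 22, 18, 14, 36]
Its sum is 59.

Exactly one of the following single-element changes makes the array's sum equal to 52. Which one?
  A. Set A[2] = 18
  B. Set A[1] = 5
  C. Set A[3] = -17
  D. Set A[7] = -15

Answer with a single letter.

Option A: A[2] 28->18, delta=-10, new_sum=59+(-10)=49
Option B: A[1] -16->5, delta=21, new_sum=59+(21)=80
Option C: A[3] -10->-17, delta=-7, new_sum=59+(-7)=52 <-- matches target
Option D: A[7] 14->-15, delta=-29, new_sum=59+(-29)=30

Answer: C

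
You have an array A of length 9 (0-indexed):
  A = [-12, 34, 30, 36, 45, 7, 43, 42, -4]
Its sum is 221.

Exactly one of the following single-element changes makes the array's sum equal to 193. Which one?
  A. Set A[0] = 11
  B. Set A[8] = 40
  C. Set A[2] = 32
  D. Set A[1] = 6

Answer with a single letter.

Option A: A[0] -12->11, delta=23, new_sum=221+(23)=244
Option B: A[8] -4->40, delta=44, new_sum=221+(44)=265
Option C: A[2] 30->32, delta=2, new_sum=221+(2)=223
Option D: A[1] 34->6, delta=-28, new_sum=221+(-28)=193 <-- matches target

Answer: D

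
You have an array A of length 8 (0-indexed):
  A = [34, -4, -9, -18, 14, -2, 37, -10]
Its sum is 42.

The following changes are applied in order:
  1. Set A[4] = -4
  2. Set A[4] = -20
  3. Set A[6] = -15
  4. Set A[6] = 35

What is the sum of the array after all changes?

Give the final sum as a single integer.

Answer: 6

Derivation:
Initial sum: 42
Change 1: A[4] 14 -> -4, delta = -18, sum = 24
Change 2: A[4] -4 -> -20, delta = -16, sum = 8
Change 3: A[6] 37 -> -15, delta = -52, sum = -44
Change 4: A[6] -15 -> 35, delta = 50, sum = 6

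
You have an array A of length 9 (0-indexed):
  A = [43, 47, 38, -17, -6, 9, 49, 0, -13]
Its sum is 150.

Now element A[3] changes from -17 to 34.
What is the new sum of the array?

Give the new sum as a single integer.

Answer: 201

Derivation:
Old value at index 3: -17
New value at index 3: 34
Delta = 34 - -17 = 51
New sum = old_sum + delta = 150 + (51) = 201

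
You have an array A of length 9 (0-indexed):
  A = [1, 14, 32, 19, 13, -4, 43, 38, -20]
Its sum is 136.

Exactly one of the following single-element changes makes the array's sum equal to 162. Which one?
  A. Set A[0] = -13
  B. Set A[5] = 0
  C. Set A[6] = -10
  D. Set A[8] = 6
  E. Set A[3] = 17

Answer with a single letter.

Answer: D

Derivation:
Option A: A[0] 1->-13, delta=-14, new_sum=136+(-14)=122
Option B: A[5] -4->0, delta=4, new_sum=136+(4)=140
Option C: A[6] 43->-10, delta=-53, new_sum=136+(-53)=83
Option D: A[8] -20->6, delta=26, new_sum=136+(26)=162 <-- matches target
Option E: A[3] 19->17, delta=-2, new_sum=136+(-2)=134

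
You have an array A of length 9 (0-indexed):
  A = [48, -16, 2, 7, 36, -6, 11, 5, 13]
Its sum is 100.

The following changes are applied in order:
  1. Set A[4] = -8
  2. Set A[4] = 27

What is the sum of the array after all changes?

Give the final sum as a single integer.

Initial sum: 100
Change 1: A[4] 36 -> -8, delta = -44, sum = 56
Change 2: A[4] -8 -> 27, delta = 35, sum = 91

Answer: 91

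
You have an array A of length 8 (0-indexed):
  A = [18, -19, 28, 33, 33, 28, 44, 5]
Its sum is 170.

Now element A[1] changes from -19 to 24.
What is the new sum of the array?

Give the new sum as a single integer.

Old value at index 1: -19
New value at index 1: 24
Delta = 24 - -19 = 43
New sum = old_sum + delta = 170 + (43) = 213

Answer: 213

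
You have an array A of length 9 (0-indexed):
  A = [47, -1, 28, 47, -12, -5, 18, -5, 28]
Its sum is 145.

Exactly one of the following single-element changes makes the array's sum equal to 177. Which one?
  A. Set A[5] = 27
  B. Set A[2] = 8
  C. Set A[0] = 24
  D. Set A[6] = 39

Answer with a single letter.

Option A: A[5] -5->27, delta=32, new_sum=145+(32)=177 <-- matches target
Option B: A[2] 28->8, delta=-20, new_sum=145+(-20)=125
Option C: A[0] 47->24, delta=-23, new_sum=145+(-23)=122
Option D: A[6] 18->39, delta=21, new_sum=145+(21)=166

Answer: A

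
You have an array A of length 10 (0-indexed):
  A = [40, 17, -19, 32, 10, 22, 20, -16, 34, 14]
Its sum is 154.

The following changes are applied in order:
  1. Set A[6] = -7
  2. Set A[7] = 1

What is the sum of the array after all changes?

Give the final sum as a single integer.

Answer: 144

Derivation:
Initial sum: 154
Change 1: A[6] 20 -> -7, delta = -27, sum = 127
Change 2: A[7] -16 -> 1, delta = 17, sum = 144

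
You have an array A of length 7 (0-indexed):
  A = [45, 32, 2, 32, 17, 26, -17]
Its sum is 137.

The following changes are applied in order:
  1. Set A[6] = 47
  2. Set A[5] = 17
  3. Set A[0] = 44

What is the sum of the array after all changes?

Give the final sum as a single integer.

Answer: 191

Derivation:
Initial sum: 137
Change 1: A[6] -17 -> 47, delta = 64, sum = 201
Change 2: A[5] 26 -> 17, delta = -9, sum = 192
Change 3: A[0] 45 -> 44, delta = -1, sum = 191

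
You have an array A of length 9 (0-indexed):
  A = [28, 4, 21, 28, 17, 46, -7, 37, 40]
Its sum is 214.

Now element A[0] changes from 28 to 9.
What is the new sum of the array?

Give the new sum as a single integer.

Old value at index 0: 28
New value at index 0: 9
Delta = 9 - 28 = -19
New sum = old_sum + delta = 214 + (-19) = 195

Answer: 195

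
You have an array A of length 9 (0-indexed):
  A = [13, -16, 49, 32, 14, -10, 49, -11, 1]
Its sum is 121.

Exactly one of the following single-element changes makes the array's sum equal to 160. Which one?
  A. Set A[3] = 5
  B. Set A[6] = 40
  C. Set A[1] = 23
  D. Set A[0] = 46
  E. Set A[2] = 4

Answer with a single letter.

Answer: C

Derivation:
Option A: A[3] 32->5, delta=-27, new_sum=121+(-27)=94
Option B: A[6] 49->40, delta=-9, new_sum=121+(-9)=112
Option C: A[1] -16->23, delta=39, new_sum=121+(39)=160 <-- matches target
Option D: A[0] 13->46, delta=33, new_sum=121+(33)=154
Option E: A[2] 49->4, delta=-45, new_sum=121+(-45)=76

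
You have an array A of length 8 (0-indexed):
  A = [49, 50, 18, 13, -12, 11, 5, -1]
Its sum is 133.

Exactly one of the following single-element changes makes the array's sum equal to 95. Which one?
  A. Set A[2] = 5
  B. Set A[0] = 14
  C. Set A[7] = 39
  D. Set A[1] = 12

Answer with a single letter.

Answer: D

Derivation:
Option A: A[2] 18->5, delta=-13, new_sum=133+(-13)=120
Option B: A[0] 49->14, delta=-35, new_sum=133+(-35)=98
Option C: A[7] -1->39, delta=40, new_sum=133+(40)=173
Option D: A[1] 50->12, delta=-38, new_sum=133+(-38)=95 <-- matches target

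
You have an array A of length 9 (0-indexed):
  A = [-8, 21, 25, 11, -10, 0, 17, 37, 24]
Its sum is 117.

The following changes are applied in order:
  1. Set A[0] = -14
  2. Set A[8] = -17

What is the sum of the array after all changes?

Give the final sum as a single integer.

Initial sum: 117
Change 1: A[0] -8 -> -14, delta = -6, sum = 111
Change 2: A[8] 24 -> -17, delta = -41, sum = 70

Answer: 70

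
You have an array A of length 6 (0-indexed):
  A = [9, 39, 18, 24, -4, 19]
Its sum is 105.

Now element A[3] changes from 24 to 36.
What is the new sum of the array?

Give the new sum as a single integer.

Answer: 117

Derivation:
Old value at index 3: 24
New value at index 3: 36
Delta = 36 - 24 = 12
New sum = old_sum + delta = 105 + (12) = 117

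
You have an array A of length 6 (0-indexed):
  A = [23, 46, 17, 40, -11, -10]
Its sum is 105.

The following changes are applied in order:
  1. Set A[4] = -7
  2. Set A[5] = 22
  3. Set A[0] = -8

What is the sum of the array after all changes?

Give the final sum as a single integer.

Initial sum: 105
Change 1: A[4] -11 -> -7, delta = 4, sum = 109
Change 2: A[5] -10 -> 22, delta = 32, sum = 141
Change 3: A[0] 23 -> -8, delta = -31, sum = 110

Answer: 110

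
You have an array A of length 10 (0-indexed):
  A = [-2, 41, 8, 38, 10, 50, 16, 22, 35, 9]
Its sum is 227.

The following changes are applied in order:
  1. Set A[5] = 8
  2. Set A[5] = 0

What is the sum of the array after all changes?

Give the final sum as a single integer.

Answer: 177

Derivation:
Initial sum: 227
Change 1: A[5] 50 -> 8, delta = -42, sum = 185
Change 2: A[5] 8 -> 0, delta = -8, sum = 177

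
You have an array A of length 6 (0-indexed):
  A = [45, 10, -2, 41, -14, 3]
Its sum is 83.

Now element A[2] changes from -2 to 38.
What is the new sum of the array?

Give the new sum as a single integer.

Answer: 123

Derivation:
Old value at index 2: -2
New value at index 2: 38
Delta = 38 - -2 = 40
New sum = old_sum + delta = 83 + (40) = 123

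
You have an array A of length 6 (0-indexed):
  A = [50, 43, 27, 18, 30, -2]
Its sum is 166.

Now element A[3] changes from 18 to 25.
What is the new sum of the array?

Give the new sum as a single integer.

Old value at index 3: 18
New value at index 3: 25
Delta = 25 - 18 = 7
New sum = old_sum + delta = 166 + (7) = 173

Answer: 173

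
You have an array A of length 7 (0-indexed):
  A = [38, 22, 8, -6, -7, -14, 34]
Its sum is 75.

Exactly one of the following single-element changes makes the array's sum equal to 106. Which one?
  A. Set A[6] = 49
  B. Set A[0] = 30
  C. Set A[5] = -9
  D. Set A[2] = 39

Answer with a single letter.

Option A: A[6] 34->49, delta=15, new_sum=75+(15)=90
Option B: A[0] 38->30, delta=-8, new_sum=75+(-8)=67
Option C: A[5] -14->-9, delta=5, new_sum=75+(5)=80
Option D: A[2] 8->39, delta=31, new_sum=75+(31)=106 <-- matches target

Answer: D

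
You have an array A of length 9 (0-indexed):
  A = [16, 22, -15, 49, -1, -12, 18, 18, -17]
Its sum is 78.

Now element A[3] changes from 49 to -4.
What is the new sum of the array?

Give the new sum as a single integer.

Old value at index 3: 49
New value at index 3: -4
Delta = -4 - 49 = -53
New sum = old_sum + delta = 78 + (-53) = 25

Answer: 25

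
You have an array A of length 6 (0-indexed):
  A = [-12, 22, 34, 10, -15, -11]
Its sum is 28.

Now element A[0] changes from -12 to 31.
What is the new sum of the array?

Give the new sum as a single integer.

Old value at index 0: -12
New value at index 0: 31
Delta = 31 - -12 = 43
New sum = old_sum + delta = 28 + (43) = 71

Answer: 71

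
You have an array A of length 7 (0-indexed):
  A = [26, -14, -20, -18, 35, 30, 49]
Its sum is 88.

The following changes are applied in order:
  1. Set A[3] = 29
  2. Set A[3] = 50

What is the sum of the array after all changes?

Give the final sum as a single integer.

Answer: 156

Derivation:
Initial sum: 88
Change 1: A[3] -18 -> 29, delta = 47, sum = 135
Change 2: A[3] 29 -> 50, delta = 21, sum = 156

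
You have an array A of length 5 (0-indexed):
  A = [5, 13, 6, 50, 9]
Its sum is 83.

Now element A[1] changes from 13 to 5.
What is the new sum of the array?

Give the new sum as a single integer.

Answer: 75

Derivation:
Old value at index 1: 13
New value at index 1: 5
Delta = 5 - 13 = -8
New sum = old_sum + delta = 83 + (-8) = 75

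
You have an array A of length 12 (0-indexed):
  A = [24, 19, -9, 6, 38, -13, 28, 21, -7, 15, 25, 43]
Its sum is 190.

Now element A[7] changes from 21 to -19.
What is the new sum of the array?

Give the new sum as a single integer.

Answer: 150

Derivation:
Old value at index 7: 21
New value at index 7: -19
Delta = -19 - 21 = -40
New sum = old_sum + delta = 190 + (-40) = 150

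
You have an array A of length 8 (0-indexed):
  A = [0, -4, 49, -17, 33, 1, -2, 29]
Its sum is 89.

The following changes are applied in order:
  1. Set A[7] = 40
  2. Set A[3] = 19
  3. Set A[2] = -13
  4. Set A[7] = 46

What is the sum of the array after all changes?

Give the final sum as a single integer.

Answer: 80

Derivation:
Initial sum: 89
Change 1: A[7] 29 -> 40, delta = 11, sum = 100
Change 2: A[3] -17 -> 19, delta = 36, sum = 136
Change 3: A[2] 49 -> -13, delta = -62, sum = 74
Change 4: A[7] 40 -> 46, delta = 6, sum = 80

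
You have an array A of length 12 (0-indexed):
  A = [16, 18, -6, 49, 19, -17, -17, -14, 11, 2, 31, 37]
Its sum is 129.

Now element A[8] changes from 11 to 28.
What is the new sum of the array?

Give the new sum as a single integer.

Answer: 146

Derivation:
Old value at index 8: 11
New value at index 8: 28
Delta = 28 - 11 = 17
New sum = old_sum + delta = 129 + (17) = 146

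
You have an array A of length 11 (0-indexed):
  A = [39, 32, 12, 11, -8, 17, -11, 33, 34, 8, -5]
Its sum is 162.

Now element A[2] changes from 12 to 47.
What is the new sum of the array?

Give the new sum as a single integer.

Old value at index 2: 12
New value at index 2: 47
Delta = 47 - 12 = 35
New sum = old_sum + delta = 162 + (35) = 197

Answer: 197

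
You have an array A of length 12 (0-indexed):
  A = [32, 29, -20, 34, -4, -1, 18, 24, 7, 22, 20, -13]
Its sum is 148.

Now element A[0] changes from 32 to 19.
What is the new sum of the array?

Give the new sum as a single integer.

Old value at index 0: 32
New value at index 0: 19
Delta = 19 - 32 = -13
New sum = old_sum + delta = 148 + (-13) = 135

Answer: 135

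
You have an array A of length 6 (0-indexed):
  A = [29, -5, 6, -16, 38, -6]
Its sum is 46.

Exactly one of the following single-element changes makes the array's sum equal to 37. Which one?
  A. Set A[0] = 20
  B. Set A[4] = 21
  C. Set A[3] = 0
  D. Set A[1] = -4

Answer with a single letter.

Option A: A[0] 29->20, delta=-9, new_sum=46+(-9)=37 <-- matches target
Option B: A[4] 38->21, delta=-17, new_sum=46+(-17)=29
Option C: A[3] -16->0, delta=16, new_sum=46+(16)=62
Option D: A[1] -5->-4, delta=1, new_sum=46+(1)=47

Answer: A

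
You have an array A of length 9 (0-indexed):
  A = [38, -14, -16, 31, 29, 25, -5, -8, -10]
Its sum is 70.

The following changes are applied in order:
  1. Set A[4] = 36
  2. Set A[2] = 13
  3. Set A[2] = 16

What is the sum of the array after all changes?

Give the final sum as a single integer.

Answer: 109

Derivation:
Initial sum: 70
Change 1: A[4] 29 -> 36, delta = 7, sum = 77
Change 2: A[2] -16 -> 13, delta = 29, sum = 106
Change 3: A[2] 13 -> 16, delta = 3, sum = 109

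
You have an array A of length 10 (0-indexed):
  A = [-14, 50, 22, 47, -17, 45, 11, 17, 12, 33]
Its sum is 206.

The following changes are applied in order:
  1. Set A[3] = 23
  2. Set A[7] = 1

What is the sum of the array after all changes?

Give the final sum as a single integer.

Initial sum: 206
Change 1: A[3] 47 -> 23, delta = -24, sum = 182
Change 2: A[7] 17 -> 1, delta = -16, sum = 166

Answer: 166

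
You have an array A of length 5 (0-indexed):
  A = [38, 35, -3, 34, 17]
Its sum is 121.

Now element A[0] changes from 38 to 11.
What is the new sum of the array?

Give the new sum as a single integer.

Answer: 94

Derivation:
Old value at index 0: 38
New value at index 0: 11
Delta = 11 - 38 = -27
New sum = old_sum + delta = 121 + (-27) = 94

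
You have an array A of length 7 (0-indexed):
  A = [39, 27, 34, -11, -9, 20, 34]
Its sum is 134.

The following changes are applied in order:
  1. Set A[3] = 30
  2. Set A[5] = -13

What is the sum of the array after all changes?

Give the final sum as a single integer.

Initial sum: 134
Change 1: A[3] -11 -> 30, delta = 41, sum = 175
Change 2: A[5] 20 -> -13, delta = -33, sum = 142

Answer: 142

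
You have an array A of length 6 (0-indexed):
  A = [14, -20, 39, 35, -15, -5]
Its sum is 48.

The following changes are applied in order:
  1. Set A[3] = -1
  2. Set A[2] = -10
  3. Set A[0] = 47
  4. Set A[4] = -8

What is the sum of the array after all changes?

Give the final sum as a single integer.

Initial sum: 48
Change 1: A[3] 35 -> -1, delta = -36, sum = 12
Change 2: A[2] 39 -> -10, delta = -49, sum = -37
Change 3: A[0] 14 -> 47, delta = 33, sum = -4
Change 4: A[4] -15 -> -8, delta = 7, sum = 3

Answer: 3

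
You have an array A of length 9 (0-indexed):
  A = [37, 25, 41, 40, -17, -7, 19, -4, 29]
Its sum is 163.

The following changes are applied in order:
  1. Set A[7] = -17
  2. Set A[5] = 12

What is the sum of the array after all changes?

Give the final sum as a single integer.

Answer: 169

Derivation:
Initial sum: 163
Change 1: A[7] -4 -> -17, delta = -13, sum = 150
Change 2: A[5] -7 -> 12, delta = 19, sum = 169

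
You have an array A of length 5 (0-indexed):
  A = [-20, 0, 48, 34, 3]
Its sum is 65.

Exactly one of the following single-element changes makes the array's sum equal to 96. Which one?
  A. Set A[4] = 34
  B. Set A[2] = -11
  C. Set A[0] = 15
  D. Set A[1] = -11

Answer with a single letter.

Answer: A

Derivation:
Option A: A[4] 3->34, delta=31, new_sum=65+(31)=96 <-- matches target
Option B: A[2] 48->-11, delta=-59, new_sum=65+(-59)=6
Option C: A[0] -20->15, delta=35, new_sum=65+(35)=100
Option D: A[1] 0->-11, delta=-11, new_sum=65+(-11)=54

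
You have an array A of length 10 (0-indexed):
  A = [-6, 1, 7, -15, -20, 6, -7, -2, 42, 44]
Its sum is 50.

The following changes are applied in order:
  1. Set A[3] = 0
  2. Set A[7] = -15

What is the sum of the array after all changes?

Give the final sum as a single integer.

Answer: 52

Derivation:
Initial sum: 50
Change 1: A[3] -15 -> 0, delta = 15, sum = 65
Change 2: A[7] -2 -> -15, delta = -13, sum = 52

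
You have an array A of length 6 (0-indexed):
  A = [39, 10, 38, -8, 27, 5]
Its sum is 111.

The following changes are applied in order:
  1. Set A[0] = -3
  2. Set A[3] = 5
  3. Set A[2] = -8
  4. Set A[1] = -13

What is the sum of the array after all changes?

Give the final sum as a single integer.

Initial sum: 111
Change 1: A[0] 39 -> -3, delta = -42, sum = 69
Change 2: A[3] -8 -> 5, delta = 13, sum = 82
Change 3: A[2] 38 -> -8, delta = -46, sum = 36
Change 4: A[1] 10 -> -13, delta = -23, sum = 13

Answer: 13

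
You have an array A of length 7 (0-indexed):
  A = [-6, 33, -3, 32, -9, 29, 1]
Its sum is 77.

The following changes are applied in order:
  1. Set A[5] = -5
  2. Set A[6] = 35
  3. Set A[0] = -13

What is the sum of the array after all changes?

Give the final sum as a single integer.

Initial sum: 77
Change 1: A[5] 29 -> -5, delta = -34, sum = 43
Change 2: A[6] 1 -> 35, delta = 34, sum = 77
Change 3: A[0] -6 -> -13, delta = -7, sum = 70

Answer: 70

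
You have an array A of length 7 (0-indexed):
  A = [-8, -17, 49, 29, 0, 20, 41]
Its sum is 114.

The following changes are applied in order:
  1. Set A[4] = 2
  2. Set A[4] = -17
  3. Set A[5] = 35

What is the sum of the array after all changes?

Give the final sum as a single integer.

Initial sum: 114
Change 1: A[4] 0 -> 2, delta = 2, sum = 116
Change 2: A[4] 2 -> -17, delta = -19, sum = 97
Change 3: A[5] 20 -> 35, delta = 15, sum = 112

Answer: 112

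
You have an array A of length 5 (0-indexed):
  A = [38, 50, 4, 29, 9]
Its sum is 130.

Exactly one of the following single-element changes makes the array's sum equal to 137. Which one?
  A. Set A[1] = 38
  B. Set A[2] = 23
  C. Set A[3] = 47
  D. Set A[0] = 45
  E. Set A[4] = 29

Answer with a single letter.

Option A: A[1] 50->38, delta=-12, new_sum=130+(-12)=118
Option B: A[2] 4->23, delta=19, new_sum=130+(19)=149
Option C: A[3] 29->47, delta=18, new_sum=130+(18)=148
Option D: A[0] 38->45, delta=7, new_sum=130+(7)=137 <-- matches target
Option E: A[4] 9->29, delta=20, new_sum=130+(20)=150

Answer: D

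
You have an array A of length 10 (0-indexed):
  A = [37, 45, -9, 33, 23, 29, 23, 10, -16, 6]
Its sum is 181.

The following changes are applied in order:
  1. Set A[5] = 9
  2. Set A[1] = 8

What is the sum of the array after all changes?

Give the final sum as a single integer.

Answer: 124

Derivation:
Initial sum: 181
Change 1: A[5] 29 -> 9, delta = -20, sum = 161
Change 2: A[1] 45 -> 8, delta = -37, sum = 124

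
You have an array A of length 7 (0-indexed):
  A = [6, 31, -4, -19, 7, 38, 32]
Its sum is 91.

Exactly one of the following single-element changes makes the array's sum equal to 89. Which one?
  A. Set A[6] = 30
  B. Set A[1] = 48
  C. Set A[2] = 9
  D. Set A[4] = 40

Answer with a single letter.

Answer: A

Derivation:
Option A: A[6] 32->30, delta=-2, new_sum=91+(-2)=89 <-- matches target
Option B: A[1] 31->48, delta=17, new_sum=91+(17)=108
Option C: A[2] -4->9, delta=13, new_sum=91+(13)=104
Option D: A[4] 7->40, delta=33, new_sum=91+(33)=124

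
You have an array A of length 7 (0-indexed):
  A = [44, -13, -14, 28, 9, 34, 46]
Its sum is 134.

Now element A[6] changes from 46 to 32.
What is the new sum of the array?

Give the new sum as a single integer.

Old value at index 6: 46
New value at index 6: 32
Delta = 32 - 46 = -14
New sum = old_sum + delta = 134 + (-14) = 120

Answer: 120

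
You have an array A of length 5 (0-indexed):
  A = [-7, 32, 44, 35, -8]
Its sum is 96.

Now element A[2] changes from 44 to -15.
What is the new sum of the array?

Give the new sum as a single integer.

Old value at index 2: 44
New value at index 2: -15
Delta = -15 - 44 = -59
New sum = old_sum + delta = 96 + (-59) = 37

Answer: 37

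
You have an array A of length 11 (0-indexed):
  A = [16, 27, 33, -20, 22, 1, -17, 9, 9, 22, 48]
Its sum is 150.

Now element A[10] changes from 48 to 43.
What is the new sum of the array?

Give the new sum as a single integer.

Old value at index 10: 48
New value at index 10: 43
Delta = 43 - 48 = -5
New sum = old_sum + delta = 150 + (-5) = 145

Answer: 145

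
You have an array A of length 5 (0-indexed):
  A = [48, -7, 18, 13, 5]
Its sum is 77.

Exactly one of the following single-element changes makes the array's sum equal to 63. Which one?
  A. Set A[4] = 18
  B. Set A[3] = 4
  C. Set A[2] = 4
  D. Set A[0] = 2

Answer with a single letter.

Option A: A[4] 5->18, delta=13, new_sum=77+(13)=90
Option B: A[3] 13->4, delta=-9, new_sum=77+(-9)=68
Option C: A[2] 18->4, delta=-14, new_sum=77+(-14)=63 <-- matches target
Option D: A[0] 48->2, delta=-46, new_sum=77+(-46)=31

Answer: C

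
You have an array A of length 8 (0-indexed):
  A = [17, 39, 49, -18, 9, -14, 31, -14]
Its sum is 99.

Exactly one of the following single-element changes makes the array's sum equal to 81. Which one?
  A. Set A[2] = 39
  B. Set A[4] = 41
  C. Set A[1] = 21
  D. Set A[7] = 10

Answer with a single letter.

Option A: A[2] 49->39, delta=-10, new_sum=99+(-10)=89
Option B: A[4] 9->41, delta=32, new_sum=99+(32)=131
Option C: A[1] 39->21, delta=-18, new_sum=99+(-18)=81 <-- matches target
Option D: A[7] -14->10, delta=24, new_sum=99+(24)=123

Answer: C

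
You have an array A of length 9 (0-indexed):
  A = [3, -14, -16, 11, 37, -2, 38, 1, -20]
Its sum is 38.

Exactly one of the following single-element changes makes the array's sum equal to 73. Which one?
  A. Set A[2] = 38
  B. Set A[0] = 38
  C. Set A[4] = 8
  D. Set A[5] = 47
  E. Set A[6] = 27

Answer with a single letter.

Answer: B

Derivation:
Option A: A[2] -16->38, delta=54, new_sum=38+(54)=92
Option B: A[0] 3->38, delta=35, new_sum=38+(35)=73 <-- matches target
Option C: A[4] 37->8, delta=-29, new_sum=38+(-29)=9
Option D: A[5] -2->47, delta=49, new_sum=38+(49)=87
Option E: A[6] 38->27, delta=-11, new_sum=38+(-11)=27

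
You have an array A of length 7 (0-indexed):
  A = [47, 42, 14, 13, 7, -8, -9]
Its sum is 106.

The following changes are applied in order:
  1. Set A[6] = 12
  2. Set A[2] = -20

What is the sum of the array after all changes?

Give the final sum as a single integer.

Answer: 93

Derivation:
Initial sum: 106
Change 1: A[6] -9 -> 12, delta = 21, sum = 127
Change 2: A[2] 14 -> -20, delta = -34, sum = 93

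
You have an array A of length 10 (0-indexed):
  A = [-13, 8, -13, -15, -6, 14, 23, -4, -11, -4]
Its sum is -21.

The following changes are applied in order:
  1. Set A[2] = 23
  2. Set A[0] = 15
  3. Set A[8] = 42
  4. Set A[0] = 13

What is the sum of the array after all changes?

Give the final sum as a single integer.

Answer: 94

Derivation:
Initial sum: -21
Change 1: A[2] -13 -> 23, delta = 36, sum = 15
Change 2: A[0] -13 -> 15, delta = 28, sum = 43
Change 3: A[8] -11 -> 42, delta = 53, sum = 96
Change 4: A[0] 15 -> 13, delta = -2, sum = 94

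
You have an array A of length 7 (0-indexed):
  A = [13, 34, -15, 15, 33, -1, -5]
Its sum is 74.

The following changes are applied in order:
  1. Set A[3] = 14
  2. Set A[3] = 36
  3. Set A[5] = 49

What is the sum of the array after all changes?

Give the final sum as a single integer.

Answer: 145

Derivation:
Initial sum: 74
Change 1: A[3] 15 -> 14, delta = -1, sum = 73
Change 2: A[3] 14 -> 36, delta = 22, sum = 95
Change 3: A[5] -1 -> 49, delta = 50, sum = 145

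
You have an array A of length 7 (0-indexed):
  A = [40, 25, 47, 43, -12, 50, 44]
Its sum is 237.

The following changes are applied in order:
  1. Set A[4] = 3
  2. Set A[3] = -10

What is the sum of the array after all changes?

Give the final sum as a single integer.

Initial sum: 237
Change 1: A[4] -12 -> 3, delta = 15, sum = 252
Change 2: A[3] 43 -> -10, delta = -53, sum = 199

Answer: 199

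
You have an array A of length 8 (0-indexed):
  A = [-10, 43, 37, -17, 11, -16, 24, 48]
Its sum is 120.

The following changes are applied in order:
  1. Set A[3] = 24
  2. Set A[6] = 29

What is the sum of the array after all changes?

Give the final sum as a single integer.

Answer: 166

Derivation:
Initial sum: 120
Change 1: A[3] -17 -> 24, delta = 41, sum = 161
Change 2: A[6] 24 -> 29, delta = 5, sum = 166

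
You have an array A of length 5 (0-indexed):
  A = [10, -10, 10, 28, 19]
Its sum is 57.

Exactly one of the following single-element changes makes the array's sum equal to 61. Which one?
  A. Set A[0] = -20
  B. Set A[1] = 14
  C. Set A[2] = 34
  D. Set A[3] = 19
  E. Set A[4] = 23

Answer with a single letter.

Option A: A[0] 10->-20, delta=-30, new_sum=57+(-30)=27
Option B: A[1] -10->14, delta=24, new_sum=57+(24)=81
Option C: A[2] 10->34, delta=24, new_sum=57+(24)=81
Option D: A[3] 28->19, delta=-9, new_sum=57+(-9)=48
Option E: A[4] 19->23, delta=4, new_sum=57+(4)=61 <-- matches target

Answer: E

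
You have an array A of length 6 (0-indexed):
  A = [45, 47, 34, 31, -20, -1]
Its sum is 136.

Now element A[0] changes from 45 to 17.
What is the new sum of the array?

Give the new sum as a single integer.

Old value at index 0: 45
New value at index 0: 17
Delta = 17 - 45 = -28
New sum = old_sum + delta = 136 + (-28) = 108

Answer: 108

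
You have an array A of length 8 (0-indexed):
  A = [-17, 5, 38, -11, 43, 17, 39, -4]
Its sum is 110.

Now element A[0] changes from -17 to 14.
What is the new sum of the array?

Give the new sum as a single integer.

Old value at index 0: -17
New value at index 0: 14
Delta = 14 - -17 = 31
New sum = old_sum + delta = 110 + (31) = 141

Answer: 141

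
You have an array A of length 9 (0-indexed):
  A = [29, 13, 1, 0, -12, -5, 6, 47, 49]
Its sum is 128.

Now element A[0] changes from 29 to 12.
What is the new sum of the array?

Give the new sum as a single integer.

Answer: 111

Derivation:
Old value at index 0: 29
New value at index 0: 12
Delta = 12 - 29 = -17
New sum = old_sum + delta = 128 + (-17) = 111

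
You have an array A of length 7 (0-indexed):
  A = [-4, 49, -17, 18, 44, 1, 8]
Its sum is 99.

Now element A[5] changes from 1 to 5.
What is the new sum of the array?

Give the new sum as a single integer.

Old value at index 5: 1
New value at index 5: 5
Delta = 5 - 1 = 4
New sum = old_sum + delta = 99 + (4) = 103

Answer: 103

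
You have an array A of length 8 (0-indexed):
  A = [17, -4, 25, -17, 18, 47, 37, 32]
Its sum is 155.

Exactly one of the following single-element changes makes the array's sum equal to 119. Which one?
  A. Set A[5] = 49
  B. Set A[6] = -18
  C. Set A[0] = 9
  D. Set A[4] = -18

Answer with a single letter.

Option A: A[5] 47->49, delta=2, new_sum=155+(2)=157
Option B: A[6] 37->-18, delta=-55, new_sum=155+(-55)=100
Option C: A[0] 17->9, delta=-8, new_sum=155+(-8)=147
Option D: A[4] 18->-18, delta=-36, new_sum=155+(-36)=119 <-- matches target

Answer: D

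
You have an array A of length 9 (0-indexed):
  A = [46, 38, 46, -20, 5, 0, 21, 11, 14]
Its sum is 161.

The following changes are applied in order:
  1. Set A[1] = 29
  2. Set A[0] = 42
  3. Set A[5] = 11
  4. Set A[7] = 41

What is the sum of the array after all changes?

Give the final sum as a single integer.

Answer: 189

Derivation:
Initial sum: 161
Change 1: A[1] 38 -> 29, delta = -9, sum = 152
Change 2: A[0] 46 -> 42, delta = -4, sum = 148
Change 3: A[5] 0 -> 11, delta = 11, sum = 159
Change 4: A[7] 11 -> 41, delta = 30, sum = 189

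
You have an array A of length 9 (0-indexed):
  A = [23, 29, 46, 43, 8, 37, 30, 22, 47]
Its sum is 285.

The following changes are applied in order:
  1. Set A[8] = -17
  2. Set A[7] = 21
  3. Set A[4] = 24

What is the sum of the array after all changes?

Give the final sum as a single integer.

Initial sum: 285
Change 1: A[8] 47 -> -17, delta = -64, sum = 221
Change 2: A[7] 22 -> 21, delta = -1, sum = 220
Change 3: A[4] 8 -> 24, delta = 16, sum = 236

Answer: 236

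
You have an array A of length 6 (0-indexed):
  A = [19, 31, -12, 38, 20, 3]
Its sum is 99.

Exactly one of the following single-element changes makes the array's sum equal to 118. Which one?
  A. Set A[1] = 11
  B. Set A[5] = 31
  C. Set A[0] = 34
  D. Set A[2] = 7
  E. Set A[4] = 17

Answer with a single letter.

Option A: A[1] 31->11, delta=-20, new_sum=99+(-20)=79
Option B: A[5] 3->31, delta=28, new_sum=99+(28)=127
Option C: A[0] 19->34, delta=15, new_sum=99+(15)=114
Option D: A[2] -12->7, delta=19, new_sum=99+(19)=118 <-- matches target
Option E: A[4] 20->17, delta=-3, new_sum=99+(-3)=96

Answer: D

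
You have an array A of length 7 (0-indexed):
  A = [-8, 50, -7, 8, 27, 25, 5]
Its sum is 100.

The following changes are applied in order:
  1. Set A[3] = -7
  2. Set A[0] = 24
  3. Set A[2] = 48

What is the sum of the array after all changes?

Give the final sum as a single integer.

Initial sum: 100
Change 1: A[3] 8 -> -7, delta = -15, sum = 85
Change 2: A[0] -8 -> 24, delta = 32, sum = 117
Change 3: A[2] -7 -> 48, delta = 55, sum = 172

Answer: 172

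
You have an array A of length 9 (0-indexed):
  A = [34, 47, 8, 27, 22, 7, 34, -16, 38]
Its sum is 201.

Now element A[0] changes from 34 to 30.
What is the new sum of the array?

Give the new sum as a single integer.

Answer: 197

Derivation:
Old value at index 0: 34
New value at index 0: 30
Delta = 30 - 34 = -4
New sum = old_sum + delta = 201 + (-4) = 197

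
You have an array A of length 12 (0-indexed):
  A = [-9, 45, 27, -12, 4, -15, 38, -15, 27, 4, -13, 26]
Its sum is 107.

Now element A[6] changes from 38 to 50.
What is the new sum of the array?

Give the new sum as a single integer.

Answer: 119

Derivation:
Old value at index 6: 38
New value at index 6: 50
Delta = 50 - 38 = 12
New sum = old_sum + delta = 107 + (12) = 119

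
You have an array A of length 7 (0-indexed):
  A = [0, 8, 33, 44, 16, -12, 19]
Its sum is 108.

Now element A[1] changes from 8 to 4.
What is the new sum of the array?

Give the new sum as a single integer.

Old value at index 1: 8
New value at index 1: 4
Delta = 4 - 8 = -4
New sum = old_sum + delta = 108 + (-4) = 104

Answer: 104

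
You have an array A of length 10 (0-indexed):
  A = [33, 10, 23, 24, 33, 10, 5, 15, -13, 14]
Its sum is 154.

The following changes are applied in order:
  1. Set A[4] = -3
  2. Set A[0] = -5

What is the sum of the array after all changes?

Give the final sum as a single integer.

Initial sum: 154
Change 1: A[4] 33 -> -3, delta = -36, sum = 118
Change 2: A[0] 33 -> -5, delta = -38, sum = 80

Answer: 80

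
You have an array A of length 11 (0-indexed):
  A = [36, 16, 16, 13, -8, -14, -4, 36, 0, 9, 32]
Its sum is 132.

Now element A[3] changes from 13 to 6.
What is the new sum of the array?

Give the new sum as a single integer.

Old value at index 3: 13
New value at index 3: 6
Delta = 6 - 13 = -7
New sum = old_sum + delta = 132 + (-7) = 125

Answer: 125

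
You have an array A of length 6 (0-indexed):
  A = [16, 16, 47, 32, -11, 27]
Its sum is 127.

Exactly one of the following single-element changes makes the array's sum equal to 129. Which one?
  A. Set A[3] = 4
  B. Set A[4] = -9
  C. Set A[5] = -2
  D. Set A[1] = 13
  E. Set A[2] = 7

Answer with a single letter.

Answer: B

Derivation:
Option A: A[3] 32->4, delta=-28, new_sum=127+(-28)=99
Option B: A[4] -11->-9, delta=2, new_sum=127+(2)=129 <-- matches target
Option C: A[5] 27->-2, delta=-29, new_sum=127+(-29)=98
Option D: A[1] 16->13, delta=-3, new_sum=127+(-3)=124
Option E: A[2] 47->7, delta=-40, new_sum=127+(-40)=87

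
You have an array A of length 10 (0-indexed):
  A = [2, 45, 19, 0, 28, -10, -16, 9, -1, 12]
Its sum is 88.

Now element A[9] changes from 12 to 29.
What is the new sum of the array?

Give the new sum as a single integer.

Answer: 105

Derivation:
Old value at index 9: 12
New value at index 9: 29
Delta = 29 - 12 = 17
New sum = old_sum + delta = 88 + (17) = 105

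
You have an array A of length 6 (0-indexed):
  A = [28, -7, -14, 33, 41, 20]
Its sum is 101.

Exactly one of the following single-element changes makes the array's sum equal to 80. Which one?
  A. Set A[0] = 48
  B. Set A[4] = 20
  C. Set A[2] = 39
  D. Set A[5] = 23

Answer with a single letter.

Answer: B

Derivation:
Option A: A[0] 28->48, delta=20, new_sum=101+(20)=121
Option B: A[4] 41->20, delta=-21, new_sum=101+(-21)=80 <-- matches target
Option C: A[2] -14->39, delta=53, new_sum=101+(53)=154
Option D: A[5] 20->23, delta=3, new_sum=101+(3)=104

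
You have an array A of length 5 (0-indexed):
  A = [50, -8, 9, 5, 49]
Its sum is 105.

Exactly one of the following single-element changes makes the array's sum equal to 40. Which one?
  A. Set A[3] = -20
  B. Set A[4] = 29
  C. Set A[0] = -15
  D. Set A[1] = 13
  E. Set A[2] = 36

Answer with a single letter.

Answer: C

Derivation:
Option A: A[3] 5->-20, delta=-25, new_sum=105+(-25)=80
Option B: A[4] 49->29, delta=-20, new_sum=105+(-20)=85
Option C: A[0] 50->-15, delta=-65, new_sum=105+(-65)=40 <-- matches target
Option D: A[1] -8->13, delta=21, new_sum=105+(21)=126
Option E: A[2] 9->36, delta=27, new_sum=105+(27)=132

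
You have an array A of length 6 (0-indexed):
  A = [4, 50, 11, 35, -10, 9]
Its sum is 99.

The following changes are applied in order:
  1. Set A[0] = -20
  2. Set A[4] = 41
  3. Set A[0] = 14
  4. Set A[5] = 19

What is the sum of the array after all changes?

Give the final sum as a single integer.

Answer: 170

Derivation:
Initial sum: 99
Change 1: A[0] 4 -> -20, delta = -24, sum = 75
Change 2: A[4] -10 -> 41, delta = 51, sum = 126
Change 3: A[0] -20 -> 14, delta = 34, sum = 160
Change 4: A[5] 9 -> 19, delta = 10, sum = 170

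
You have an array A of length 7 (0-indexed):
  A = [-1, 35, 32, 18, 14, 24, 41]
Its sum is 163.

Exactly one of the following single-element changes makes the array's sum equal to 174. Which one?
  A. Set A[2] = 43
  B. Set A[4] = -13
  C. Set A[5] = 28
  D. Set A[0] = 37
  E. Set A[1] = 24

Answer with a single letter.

Option A: A[2] 32->43, delta=11, new_sum=163+(11)=174 <-- matches target
Option B: A[4] 14->-13, delta=-27, new_sum=163+(-27)=136
Option C: A[5] 24->28, delta=4, new_sum=163+(4)=167
Option D: A[0] -1->37, delta=38, new_sum=163+(38)=201
Option E: A[1] 35->24, delta=-11, new_sum=163+(-11)=152

Answer: A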